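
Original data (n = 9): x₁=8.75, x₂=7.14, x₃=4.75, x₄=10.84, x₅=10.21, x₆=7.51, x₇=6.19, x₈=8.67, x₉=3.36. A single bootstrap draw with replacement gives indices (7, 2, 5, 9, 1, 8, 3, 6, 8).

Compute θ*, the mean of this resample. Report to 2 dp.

Resample values: 6.19, 7.14, 10.21, 3.36, 8.75, 8.67, 4.75, 7.51, 8.67.
Mean = (6.19 + 7.14 + 10.21 + 3.36 + 8.75 + 8.67 + 4.75 + 7.51 + 8.67) / 9 = 65.250 / 9 = 7.25

θ* = 7.25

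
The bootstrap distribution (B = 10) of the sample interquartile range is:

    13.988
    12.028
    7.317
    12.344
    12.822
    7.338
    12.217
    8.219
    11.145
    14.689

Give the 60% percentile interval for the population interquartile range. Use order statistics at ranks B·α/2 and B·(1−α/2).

Sorted replicates: 7.317, 7.338, 8.219, 11.145, 12.028, 12.217, 12.344, 12.822, 13.988, 14.689
α = 0.40; lower rank = 10 × 0.200 = 2; upper rank = 10 × 0.800 = 8.
The 2nd smallest replicate is 7.338; the 8th is 12.822.

(7.338, 12.822)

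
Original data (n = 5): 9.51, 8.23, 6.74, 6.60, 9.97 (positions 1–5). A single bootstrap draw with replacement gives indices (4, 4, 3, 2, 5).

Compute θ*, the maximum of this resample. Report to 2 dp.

Resample values: 6.60, 6.60, 6.74, 8.23, 9.97.
Maximum = 9.97

θ* = 9.97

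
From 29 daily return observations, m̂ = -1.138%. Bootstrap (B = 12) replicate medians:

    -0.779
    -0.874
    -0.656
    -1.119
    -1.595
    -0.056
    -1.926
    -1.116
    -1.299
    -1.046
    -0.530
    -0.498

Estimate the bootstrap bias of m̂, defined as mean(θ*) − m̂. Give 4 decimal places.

bias = +0.1802

mean(θ*) = ((-0.779) + (-0.874) + (-0.656) + (-1.119) + (-1.595) + (-0.056) + (-1.926) + (-1.116) + (-1.299) + (-1.046) + (-0.530) + (-0.498)) / 12 = -0.95783
bias = -0.95783 − -1.138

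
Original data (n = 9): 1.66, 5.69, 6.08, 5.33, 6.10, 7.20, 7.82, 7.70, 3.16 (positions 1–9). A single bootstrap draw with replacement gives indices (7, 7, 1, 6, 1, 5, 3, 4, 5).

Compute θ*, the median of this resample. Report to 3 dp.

Resample values: 7.82, 7.82, 1.66, 7.20, 1.66, 6.10, 6.08, 5.33, 6.10.
Sorted: 1.66, 1.66, 5.33, 6.08, 6.10, 6.10, 7.20, 7.82, 7.82
Median = middle value = 6.100

θ* = 6.100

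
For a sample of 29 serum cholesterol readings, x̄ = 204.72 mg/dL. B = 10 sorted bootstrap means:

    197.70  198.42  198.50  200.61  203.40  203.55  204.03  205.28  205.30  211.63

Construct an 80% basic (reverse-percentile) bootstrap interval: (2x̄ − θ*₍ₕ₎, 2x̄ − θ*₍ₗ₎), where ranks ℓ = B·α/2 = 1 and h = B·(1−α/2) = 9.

Percentile endpoints at ranks 1 and 9: θ*₍1₎ = 197.70, θ*₍9₎ = 205.30.
Basic interval reflects these around x̄:
  lower = 2 × 204.72 − 205.30 = 204.14
  upper = 2 × 204.72 − 197.70 = 211.74

(204.14, 211.74)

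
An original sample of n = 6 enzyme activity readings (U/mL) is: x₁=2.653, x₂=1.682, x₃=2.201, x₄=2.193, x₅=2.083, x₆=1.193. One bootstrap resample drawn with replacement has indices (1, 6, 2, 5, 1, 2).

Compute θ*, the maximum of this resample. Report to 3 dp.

Resample values: 2.653, 1.193, 1.682, 2.083, 2.653, 1.682.
Maximum = 2.653

θ* = 2.653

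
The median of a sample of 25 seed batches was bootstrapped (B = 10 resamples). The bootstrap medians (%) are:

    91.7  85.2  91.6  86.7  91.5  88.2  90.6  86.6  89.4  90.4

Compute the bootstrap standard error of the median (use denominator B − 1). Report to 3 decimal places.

Bootstrap SE is the standard deviation of the 10 replicate medians.
Mean of replicates: (91.7 + 85.2 + 91.6 + 86.7 + 91.5 + 88.2 + 90.6 + 86.6 + 89.4 + 90.4) / 10 = 891.9000 / 10 = 89.1900
Sum of squared deviations: (+2.5100)² + (−3.9900)² + (+2.4100)² + (−2.4900)² + (+2.3100)² + (−0.9900)² + (+1.4100)² + (−2.5900)² + (+0.2100)² + (+1.2100)² = 50.7490
Variance = 50.7490 / 9 = 5.6388
SE* = √5.6388

SE* = 2.375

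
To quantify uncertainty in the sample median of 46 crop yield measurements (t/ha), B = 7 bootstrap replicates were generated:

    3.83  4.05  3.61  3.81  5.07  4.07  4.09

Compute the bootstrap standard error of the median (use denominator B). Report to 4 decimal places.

SE* = 0.4371

Bootstrap SE is the standard deviation of the 7 replicate medians.
Mean of replicates: (3.83 + 4.05 + 3.61 + 3.81 + 5.07 + 4.07 + 4.09) / 7 = 28.53000 / 7 = 4.07571
Sum of squared deviations: (−0.24571)² + (−0.02571)² + (−0.46571)² + (−0.26571)² + (+0.99429)² + (−0.00571)² + (+0.01429)² = 1.33737
Variance = 1.33737 / 7 = 0.19105
SE* = √0.19105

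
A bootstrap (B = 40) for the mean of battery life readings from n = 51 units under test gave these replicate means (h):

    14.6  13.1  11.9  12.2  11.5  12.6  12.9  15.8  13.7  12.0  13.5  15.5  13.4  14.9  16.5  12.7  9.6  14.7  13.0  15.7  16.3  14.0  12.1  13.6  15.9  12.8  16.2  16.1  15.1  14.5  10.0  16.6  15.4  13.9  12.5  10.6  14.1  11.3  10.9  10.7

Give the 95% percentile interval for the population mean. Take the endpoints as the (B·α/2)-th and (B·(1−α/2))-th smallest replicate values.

Sorted replicates: 9.6, 10.0, 10.6, 10.7, 10.9, 11.3, 11.5, 11.9, 12.0, 12.1, 12.2, 12.5, 12.6, 12.7, 12.8, 12.9, 13.0, 13.1, 13.4, 13.5, 13.6, 13.7, 13.9, 14.0, 14.1, 14.5, 14.6, 14.7, 14.9, 15.1, 15.4, 15.5, 15.7, 15.8, 15.9, 16.1, 16.2, 16.3, 16.5, 16.6
α = 0.05; lower rank = 40 × 0.025 = 1; upper rank = 40 × 0.975 = 39.
The 1st smallest replicate is 9.6; the 39th is 16.5.

(9.6, 16.5)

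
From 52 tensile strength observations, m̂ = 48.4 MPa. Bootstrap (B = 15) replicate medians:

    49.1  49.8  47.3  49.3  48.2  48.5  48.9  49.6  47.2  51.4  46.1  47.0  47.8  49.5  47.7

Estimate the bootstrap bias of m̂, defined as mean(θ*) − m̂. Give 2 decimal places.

mean(θ*) = (49.1 + 49.8 + 47.3 + 49.3 + 48.2 + 48.5 + 48.9 + 49.6 + 47.2 + 51.4 + 46.1 + 47.0 + 47.8 + 49.5 + 47.7) / 15 = 48.493
bias = 48.493 − 48.4

bias = +0.09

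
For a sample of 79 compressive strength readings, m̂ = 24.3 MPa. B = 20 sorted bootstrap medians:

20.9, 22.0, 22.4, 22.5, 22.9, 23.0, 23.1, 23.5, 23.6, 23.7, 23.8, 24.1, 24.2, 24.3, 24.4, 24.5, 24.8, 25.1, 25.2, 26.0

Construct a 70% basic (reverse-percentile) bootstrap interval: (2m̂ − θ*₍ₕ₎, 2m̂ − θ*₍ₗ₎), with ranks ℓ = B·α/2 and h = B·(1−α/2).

(23.8, 26.2)

Percentile endpoints at ranks 3 and 17: θ*₍3₎ = 22.4, θ*₍17₎ = 24.8.
Basic interval reflects these around m̂:
  lower = 2 × 24.3 − 24.8 = 23.8
  upper = 2 × 24.3 − 22.4 = 26.2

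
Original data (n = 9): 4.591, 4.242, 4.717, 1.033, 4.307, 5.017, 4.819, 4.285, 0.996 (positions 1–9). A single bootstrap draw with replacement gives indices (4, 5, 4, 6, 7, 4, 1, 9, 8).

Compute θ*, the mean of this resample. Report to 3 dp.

θ* = 3.013

Resample values: 1.033, 4.307, 1.033, 5.017, 4.819, 1.033, 4.591, 0.996, 4.285.
Mean = (1.033 + 4.307 + 1.033 + 5.017 + 4.819 + 1.033 + 4.591 + 0.996 + 4.285) / 9 = 27.1140 / 9 = 3.013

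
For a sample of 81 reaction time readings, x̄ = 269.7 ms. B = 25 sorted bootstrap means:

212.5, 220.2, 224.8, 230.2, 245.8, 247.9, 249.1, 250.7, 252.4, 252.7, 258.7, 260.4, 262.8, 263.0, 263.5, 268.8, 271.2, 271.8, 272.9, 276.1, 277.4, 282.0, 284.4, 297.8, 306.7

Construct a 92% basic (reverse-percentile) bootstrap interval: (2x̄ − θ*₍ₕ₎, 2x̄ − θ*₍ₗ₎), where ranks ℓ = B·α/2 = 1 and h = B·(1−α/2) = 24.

Percentile endpoints at ranks 1 and 24: θ*₍1₎ = 212.5, θ*₍24₎ = 297.8.
Basic interval reflects these around x̄:
  lower = 2 × 269.7 − 297.8 = 241.6
  upper = 2 × 269.7 − 212.5 = 326.9

(241.6, 326.9)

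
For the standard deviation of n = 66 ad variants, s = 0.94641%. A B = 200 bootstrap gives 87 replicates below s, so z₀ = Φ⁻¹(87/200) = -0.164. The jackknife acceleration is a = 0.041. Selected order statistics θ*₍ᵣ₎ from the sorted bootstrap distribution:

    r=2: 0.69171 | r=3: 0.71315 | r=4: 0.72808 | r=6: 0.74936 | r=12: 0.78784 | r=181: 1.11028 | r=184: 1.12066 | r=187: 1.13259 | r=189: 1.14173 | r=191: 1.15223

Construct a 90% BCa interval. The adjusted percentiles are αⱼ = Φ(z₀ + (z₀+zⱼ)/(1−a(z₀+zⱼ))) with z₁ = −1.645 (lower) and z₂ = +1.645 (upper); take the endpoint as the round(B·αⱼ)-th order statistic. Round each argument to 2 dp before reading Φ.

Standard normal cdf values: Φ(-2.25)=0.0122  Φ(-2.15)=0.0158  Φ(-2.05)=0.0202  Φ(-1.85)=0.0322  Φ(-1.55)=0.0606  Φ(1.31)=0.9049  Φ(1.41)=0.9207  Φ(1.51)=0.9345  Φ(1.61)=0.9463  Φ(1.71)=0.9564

(0.74936, 1.12066)

Lower: z₀ + z₁ = -0.164 + (-1.645) = -1.809; 1 − a(z₀+z₁) = 1 − (0.041)(-1.809) = 1.0742; argument = -0.164 + (-1.809)/1.0742 = -1.8481 → -1.85.
α₁ = Φ(-1.85) = 0.0322; rank = round(200 × 0.0322) = 6; θ*₍6₎ = 0.74936.
Upper: z₀ + z₂ = 1.481; 1 − a(z₀+z₂) = 0.9393; argument = 1.4127 → 1.41; α₂ = 0.9207; rank = 184; θ*₍184₎ = 1.12066.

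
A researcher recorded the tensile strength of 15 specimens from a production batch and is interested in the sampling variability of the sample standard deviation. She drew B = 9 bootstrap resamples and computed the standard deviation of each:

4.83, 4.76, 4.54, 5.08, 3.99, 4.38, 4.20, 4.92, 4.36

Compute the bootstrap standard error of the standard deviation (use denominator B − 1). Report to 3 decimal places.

Bootstrap SE is the standard deviation of the 9 replicate standard deviations.
Mean of replicates: (4.83 + 4.76 + 4.54 + 5.08 + 3.99 + 4.38 + 4.20 + 4.92 + 4.36) / 9 = 41.0600 / 9 = 4.5622
Sum of squared deviations: (+0.2678)² + (+0.1978)² + (−0.0222)² + (+0.5178)² + (−0.5722)² + (−0.1822)² + (−0.3622)² + (+0.3578)² + (−0.2022)² = 1.0402
Variance = 1.0402 / 8 = 0.1300
SE* = √0.1300

SE* = 0.361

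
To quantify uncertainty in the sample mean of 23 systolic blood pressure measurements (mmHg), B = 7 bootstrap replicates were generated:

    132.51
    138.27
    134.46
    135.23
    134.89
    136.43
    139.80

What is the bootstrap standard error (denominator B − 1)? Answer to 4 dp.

Bootstrap SE is the standard deviation of the 7 replicate means.
Mean of replicates: (132.51 + 138.27 + 134.46 + 135.23 + 134.89 + 136.43 + 139.80) / 7 = 951.59000 / 7 = 135.94143
Sum of squared deviations: (−3.43143)² + (+2.32857)² + (−1.48143)² + (−0.71143)² + (−1.05143)² + (+0.48857)² + (+3.85857)² = 36.13049
Variance = 36.13049 / 6 = 6.02175
SE* = √6.02175

SE* = 2.4539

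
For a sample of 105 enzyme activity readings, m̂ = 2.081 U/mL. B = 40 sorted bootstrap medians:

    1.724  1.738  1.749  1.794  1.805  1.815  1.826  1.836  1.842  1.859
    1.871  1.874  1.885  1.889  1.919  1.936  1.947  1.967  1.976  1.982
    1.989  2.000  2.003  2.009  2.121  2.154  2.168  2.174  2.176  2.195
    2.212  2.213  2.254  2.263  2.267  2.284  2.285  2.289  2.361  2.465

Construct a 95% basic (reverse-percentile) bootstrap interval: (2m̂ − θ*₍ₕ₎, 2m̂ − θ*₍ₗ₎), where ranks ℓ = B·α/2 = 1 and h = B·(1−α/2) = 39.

Percentile endpoints at ranks 1 and 39: θ*₍1₎ = 1.724, θ*₍39₎ = 2.361.
Basic interval reflects these around m̂:
  lower = 2 × 2.081 − 2.361 = 1.801
  upper = 2 × 2.081 − 1.724 = 2.438

(1.801, 2.438)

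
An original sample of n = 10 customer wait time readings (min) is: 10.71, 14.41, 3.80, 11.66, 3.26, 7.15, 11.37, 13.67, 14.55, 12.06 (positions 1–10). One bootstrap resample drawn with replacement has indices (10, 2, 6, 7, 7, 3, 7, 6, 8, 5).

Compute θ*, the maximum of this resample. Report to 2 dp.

θ* = 14.41

Resample values: 12.06, 14.41, 7.15, 11.37, 11.37, 3.80, 11.37, 7.15, 13.67, 3.26.
Maximum = 14.41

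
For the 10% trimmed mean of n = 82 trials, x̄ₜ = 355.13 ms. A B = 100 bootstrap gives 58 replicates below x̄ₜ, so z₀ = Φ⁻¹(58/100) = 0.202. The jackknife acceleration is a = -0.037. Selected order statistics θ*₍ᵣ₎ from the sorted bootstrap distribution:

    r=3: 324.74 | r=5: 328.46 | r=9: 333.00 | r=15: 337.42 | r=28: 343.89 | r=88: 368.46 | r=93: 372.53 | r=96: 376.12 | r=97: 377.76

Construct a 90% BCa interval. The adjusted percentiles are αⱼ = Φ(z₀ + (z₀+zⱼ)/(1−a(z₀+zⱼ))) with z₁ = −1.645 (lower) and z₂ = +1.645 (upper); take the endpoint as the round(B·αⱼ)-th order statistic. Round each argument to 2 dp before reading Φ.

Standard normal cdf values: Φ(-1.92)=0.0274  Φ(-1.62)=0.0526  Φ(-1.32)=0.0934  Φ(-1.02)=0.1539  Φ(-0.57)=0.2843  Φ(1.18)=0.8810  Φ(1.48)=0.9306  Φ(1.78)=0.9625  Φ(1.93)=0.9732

Lower: z₀ + z₁ = 0.202 + (-1.645) = -1.443; 1 − a(z₀+z₁) = 1 − (-0.037)(-1.443) = 0.9466; argument = 0.202 + (-1.443)/0.9466 = -1.3224 → -1.32.
α₁ = Φ(-1.32) = 0.0934; rank = round(100 × 0.0934) = 9; θ*₍9₎ = 333.00.
Upper: z₀ + z₂ = 1.847; 1 − a(z₀+z₂) = 1.0683; argument = 1.9309 → 1.93; α₂ = 0.9732; rank = 97; θ*₍97₎ = 377.76.

(333.00, 377.76)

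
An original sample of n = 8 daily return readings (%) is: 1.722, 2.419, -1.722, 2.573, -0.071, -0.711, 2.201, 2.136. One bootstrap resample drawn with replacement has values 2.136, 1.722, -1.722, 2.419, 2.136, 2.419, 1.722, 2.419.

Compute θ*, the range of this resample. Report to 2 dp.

Range = 2.419 − -1.722 = 4.14

θ* = 4.14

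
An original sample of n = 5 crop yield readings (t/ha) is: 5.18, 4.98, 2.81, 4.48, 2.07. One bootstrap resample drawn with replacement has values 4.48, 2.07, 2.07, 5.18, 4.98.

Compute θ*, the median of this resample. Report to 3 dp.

Sorted: 2.07, 2.07, 4.48, 4.98, 5.18
Median = middle value = 4.480

θ* = 4.480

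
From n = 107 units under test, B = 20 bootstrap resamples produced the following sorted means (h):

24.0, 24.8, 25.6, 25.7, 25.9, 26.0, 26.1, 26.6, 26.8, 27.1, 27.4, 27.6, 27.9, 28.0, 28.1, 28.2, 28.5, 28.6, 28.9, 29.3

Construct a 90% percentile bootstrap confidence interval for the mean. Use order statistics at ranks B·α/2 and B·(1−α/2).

α = 0.10; lower rank = 20 × 0.050 = 1; upper rank = 20 × 0.950 = 19.
The 1st smallest replicate is 24.0; the 19th is 28.9.

(24.0, 28.9)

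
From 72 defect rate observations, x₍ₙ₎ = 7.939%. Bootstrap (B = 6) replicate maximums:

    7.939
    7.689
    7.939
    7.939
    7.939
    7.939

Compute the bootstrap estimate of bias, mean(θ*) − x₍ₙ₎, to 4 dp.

mean(θ*) = (7.939 + 7.689 + 7.939 + 7.939 + 7.939 + 7.939) / 6 = 7.89733
bias = 7.89733 − 7.939

bias = −0.0417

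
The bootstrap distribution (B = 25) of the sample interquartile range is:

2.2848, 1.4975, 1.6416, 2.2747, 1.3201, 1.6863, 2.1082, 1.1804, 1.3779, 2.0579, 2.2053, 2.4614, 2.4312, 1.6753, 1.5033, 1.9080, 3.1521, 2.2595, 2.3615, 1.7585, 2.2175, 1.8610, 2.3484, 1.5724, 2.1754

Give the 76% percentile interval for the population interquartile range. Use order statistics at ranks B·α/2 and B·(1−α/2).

(1.3779, 2.3615)

Sorted replicates: 1.1804, 1.3201, 1.3779, 1.4975, 1.5033, 1.5724, 1.6416, 1.6753, 1.6863, 1.7585, 1.8610, 1.9080, 2.0579, 2.1082, 2.1754, 2.2053, 2.2175, 2.2595, 2.2747, 2.2848, 2.3484, 2.3615, 2.4312, 2.4614, 3.1521
α = 0.24; lower rank = 25 × 0.120 = 3; upper rank = 25 × 0.880 = 22.
The 3rd smallest replicate is 1.3779; the 22nd is 2.3615.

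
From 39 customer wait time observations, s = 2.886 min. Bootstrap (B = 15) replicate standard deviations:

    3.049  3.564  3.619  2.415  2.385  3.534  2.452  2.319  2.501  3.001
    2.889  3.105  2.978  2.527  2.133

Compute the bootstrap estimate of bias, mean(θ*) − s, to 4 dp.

bias = −0.0546

mean(θ*) = (3.049 + 3.564 + 3.619 + 2.415 + 2.385 + 3.534 + 2.452 + 2.319 + 2.501 + 3.001 + 2.889 + 3.105 + 2.978 + 2.527 + 2.133) / 15 = 2.83140
bias = 2.83140 − 2.886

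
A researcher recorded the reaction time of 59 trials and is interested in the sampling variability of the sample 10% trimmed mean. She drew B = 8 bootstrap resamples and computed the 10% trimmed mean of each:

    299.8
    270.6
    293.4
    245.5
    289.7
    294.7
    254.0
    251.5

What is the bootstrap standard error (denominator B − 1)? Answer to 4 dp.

Bootstrap SE is the standard deviation of the 8 replicate 10% trimmed means.
Mean of replicates: (299.8 + 270.6 + 293.4 + 245.5 + 289.7 + 294.7 + 254.0 + 251.5) / 8 = 2199.20000 / 8 = 274.90000
Sum of squared deviations: (+24.90000)² + (−4.30000)² + (+18.50000)² + (−29.40000)² + (+14.80000)² + (+19.80000)² + (−20.90000)² + (−23.40000)² = 3440.56000
Variance = 3440.56000 / 7 = 491.50857
SE* = √491.50857

SE* = 22.1700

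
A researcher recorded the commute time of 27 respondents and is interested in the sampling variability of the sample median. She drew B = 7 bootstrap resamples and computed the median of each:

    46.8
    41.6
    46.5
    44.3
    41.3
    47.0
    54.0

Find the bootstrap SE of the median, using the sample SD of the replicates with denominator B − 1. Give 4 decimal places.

Bootstrap SE is the standard deviation of the 7 replicate medians.
Mean of replicates: (46.8 + 41.6 + 46.5 + 44.3 + 41.3 + 47.0 + 54.0) / 7 = 321.50000 / 7 = 45.92857
Sum of squared deviations: (+0.87143)² + (−4.32857)² + (+0.57143)² + (−1.62857)² + (−4.62857)² + (+1.07143)² + (+8.07143)² = 110.19429
Variance = 110.19429 / 6 = 18.36571
SE* = √18.36571

SE* = 4.2855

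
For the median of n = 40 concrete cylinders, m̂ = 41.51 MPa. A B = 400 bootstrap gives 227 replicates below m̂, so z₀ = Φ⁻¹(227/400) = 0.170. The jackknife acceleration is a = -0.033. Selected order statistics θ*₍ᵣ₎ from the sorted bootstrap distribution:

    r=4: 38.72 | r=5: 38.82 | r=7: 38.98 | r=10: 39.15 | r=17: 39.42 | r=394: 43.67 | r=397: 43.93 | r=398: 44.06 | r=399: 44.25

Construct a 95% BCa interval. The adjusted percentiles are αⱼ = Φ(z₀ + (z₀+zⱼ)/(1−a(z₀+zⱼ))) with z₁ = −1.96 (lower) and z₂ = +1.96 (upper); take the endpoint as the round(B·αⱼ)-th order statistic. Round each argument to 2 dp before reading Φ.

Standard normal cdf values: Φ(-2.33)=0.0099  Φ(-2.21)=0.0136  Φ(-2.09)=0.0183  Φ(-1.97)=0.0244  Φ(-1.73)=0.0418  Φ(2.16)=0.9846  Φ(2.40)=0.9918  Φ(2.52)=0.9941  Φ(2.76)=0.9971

Lower: z₀ + z₁ = 0.170 + (-1.960) = -1.790; 1 − a(z₀+z₁) = 1 − (-0.033)(-1.790) = 0.9409; argument = 0.170 + (-1.790)/0.9409 = -1.7324 → -1.73.
α₁ = Φ(-1.73) = 0.0418; rank = round(400 × 0.0418) = 17; θ*₍17₎ = 39.42.
Upper: z₀ + z₂ = 2.130; 1 − a(z₀+z₂) = 1.0703; argument = 2.1601 → 2.16; α₂ = 0.9846; rank = 394; θ*₍394₎ = 43.67.

(39.42, 43.67)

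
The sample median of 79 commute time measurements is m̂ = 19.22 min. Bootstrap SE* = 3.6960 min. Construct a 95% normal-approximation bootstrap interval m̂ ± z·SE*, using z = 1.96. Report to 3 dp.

(11.976, 26.464)

Margin = 1.96 × 3.6960 = 7.2442
Interval: 19.22 ± 7.2442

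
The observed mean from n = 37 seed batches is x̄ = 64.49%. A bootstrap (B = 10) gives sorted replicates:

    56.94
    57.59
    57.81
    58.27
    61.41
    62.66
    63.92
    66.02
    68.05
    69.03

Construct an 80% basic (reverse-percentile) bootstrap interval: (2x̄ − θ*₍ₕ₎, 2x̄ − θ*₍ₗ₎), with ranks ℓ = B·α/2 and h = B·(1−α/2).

Percentile endpoints at ranks 1 and 9: θ*₍1₎ = 56.94, θ*₍9₎ = 68.05.
Basic interval reflects these around x̄:
  lower = 2 × 64.49 − 68.05 = 60.93
  upper = 2 × 64.49 − 56.94 = 72.04

(60.93, 72.04)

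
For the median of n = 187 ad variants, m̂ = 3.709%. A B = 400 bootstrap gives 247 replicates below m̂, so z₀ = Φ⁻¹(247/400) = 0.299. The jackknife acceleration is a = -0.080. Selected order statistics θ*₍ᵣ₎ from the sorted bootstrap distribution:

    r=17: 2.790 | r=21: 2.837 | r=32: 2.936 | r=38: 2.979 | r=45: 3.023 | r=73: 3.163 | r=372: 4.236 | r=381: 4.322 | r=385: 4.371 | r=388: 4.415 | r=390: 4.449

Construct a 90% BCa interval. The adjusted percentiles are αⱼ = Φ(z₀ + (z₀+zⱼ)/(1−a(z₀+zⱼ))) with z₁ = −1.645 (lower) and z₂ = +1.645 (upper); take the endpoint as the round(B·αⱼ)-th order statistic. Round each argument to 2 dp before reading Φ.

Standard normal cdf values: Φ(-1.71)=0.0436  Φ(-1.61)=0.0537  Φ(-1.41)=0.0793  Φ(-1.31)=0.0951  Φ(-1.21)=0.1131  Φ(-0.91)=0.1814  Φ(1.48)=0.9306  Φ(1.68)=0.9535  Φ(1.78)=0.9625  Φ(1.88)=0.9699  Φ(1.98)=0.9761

Lower: z₀ + z₁ = 0.299 + (-1.645) = -1.346; 1 − a(z₀+z₁) = 1 − (-0.080)(-1.346) = 0.8923; argument = 0.299 + (-1.346)/0.8923 = -1.2094 → -1.21.
α₁ = Φ(-1.21) = 0.1131; rank = round(400 × 0.1131) = 45; θ*₍45₎ = 3.023.
Upper: z₀ + z₂ = 1.944; 1 − a(z₀+z₂) = 1.1555; argument = 1.9814 → 1.98; α₂ = 0.9761; rank = 390; θ*₍390₎ = 4.449.

(3.023, 4.449)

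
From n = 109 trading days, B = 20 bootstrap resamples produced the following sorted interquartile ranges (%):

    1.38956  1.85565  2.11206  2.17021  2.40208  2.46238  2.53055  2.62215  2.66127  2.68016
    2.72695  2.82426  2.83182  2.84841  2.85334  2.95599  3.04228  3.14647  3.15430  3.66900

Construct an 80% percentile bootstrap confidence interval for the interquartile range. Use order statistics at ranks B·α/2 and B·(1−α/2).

(1.85565, 3.14647)

α = 0.20; lower rank = 20 × 0.100 = 2; upper rank = 20 × 0.900 = 18.
The 2nd smallest replicate is 1.85565; the 18th is 3.14647.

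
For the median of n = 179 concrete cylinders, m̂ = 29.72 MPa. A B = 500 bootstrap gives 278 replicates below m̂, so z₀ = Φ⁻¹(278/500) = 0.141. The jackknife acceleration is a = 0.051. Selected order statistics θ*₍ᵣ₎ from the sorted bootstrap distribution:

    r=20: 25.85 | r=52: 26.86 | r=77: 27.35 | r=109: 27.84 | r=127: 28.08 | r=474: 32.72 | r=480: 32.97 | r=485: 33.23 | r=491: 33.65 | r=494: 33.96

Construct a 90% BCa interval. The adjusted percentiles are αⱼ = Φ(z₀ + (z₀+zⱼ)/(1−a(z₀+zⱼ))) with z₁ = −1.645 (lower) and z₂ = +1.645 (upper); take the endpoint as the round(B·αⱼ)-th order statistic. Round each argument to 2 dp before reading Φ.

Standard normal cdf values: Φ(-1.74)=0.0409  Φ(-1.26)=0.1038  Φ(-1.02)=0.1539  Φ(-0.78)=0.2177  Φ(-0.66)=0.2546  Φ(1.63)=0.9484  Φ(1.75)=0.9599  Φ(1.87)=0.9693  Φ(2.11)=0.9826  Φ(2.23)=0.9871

(26.86, 33.65)

Lower: z₀ + z₁ = 0.141 + (-1.645) = -1.504; 1 − a(z₀+z₁) = 1 − (0.051)(-1.504) = 1.0767; argument = 0.141 + (-1.504)/1.0767 = -1.2559 → -1.26.
α₁ = Φ(-1.26) = 0.1038; rank = round(500 × 0.1038) = 52; θ*₍52₎ = 26.86.
Upper: z₀ + z₂ = 1.786; 1 − a(z₀+z₂) = 0.9089; argument = 2.1060 → 2.11; α₂ = 0.9826; rank = 491; θ*₍491₎ = 33.65.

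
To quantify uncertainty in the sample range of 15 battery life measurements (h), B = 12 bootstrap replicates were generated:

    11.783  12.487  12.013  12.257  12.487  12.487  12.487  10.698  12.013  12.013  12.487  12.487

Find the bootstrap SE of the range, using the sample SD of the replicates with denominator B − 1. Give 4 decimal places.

Bootstrap SE is the standard deviation of the 12 replicate ranges.
Mean of replicates: (11.783 + 12.487 + 12.013 + 12.257 + 12.487 + 12.487 + 12.487 + 10.698 + 12.013 + 12.013 + 12.487 + 12.487) / 12 = 145.69900 / 12 = 12.14158
Sum of squared deviations: (−0.35858)² + (+0.34542)² + (−0.12858)² + (+0.11542)² + (+0.34542)² + (+0.34542)² + (+0.34542)² + (−1.44358)² + (−0.12858)² + (−0.12858)² + (+0.34542)² + (+0.34542)² = 2.99131
Variance = 2.99131 / 11 = 0.27194
SE* = √0.27194

SE* = 0.5215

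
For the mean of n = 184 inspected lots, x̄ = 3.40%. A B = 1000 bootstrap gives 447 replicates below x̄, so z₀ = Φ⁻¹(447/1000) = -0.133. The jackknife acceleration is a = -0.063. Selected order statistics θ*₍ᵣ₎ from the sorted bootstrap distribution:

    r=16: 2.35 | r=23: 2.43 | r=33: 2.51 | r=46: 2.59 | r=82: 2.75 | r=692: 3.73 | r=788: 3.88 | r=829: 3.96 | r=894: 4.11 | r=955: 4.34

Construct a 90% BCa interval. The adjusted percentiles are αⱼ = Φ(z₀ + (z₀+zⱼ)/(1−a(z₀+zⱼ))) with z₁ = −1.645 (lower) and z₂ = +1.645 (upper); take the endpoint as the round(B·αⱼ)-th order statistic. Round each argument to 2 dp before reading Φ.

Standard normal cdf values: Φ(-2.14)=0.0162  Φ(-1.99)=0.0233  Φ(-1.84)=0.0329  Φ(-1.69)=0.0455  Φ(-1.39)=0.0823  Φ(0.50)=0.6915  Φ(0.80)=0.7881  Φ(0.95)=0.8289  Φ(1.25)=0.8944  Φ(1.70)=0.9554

(2.35, 4.11)

Lower: z₀ + z₁ = -0.133 + (-1.645) = -1.778; 1 − a(z₀+z₁) = 1 − (-0.063)(-1.778) = 0.8880; argument = -0.133 + (-1.778)/0.8880 = -2.1353 → -2.14.
α₁ = Φ(-2.14) = 0.0162; rank = round(1000 × 0.0162) = 16; θ*₍16₎ = 2.35.
Upper: z₀ + z₂ = 1.512; 1 − a(z₀+z₂) = 1.0953; argument = 1.2475 → 1.25; α₂ = 0.8944; rank = 894; θ*₍894₎ = 4.11.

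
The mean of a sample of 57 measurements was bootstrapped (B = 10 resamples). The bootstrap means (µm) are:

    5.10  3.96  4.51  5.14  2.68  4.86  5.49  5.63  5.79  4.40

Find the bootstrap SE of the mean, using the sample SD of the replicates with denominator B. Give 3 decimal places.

Bootstrap SE is the standard deviation of the 10 replicate means.
Mean of replicates: (5.10 + 3.96 + 4.51 + 5.14 + 2.68 + 4.86 + 5.49 + 5.63 + 5.79 + 4.40) / 10 = 47.5600 / 10 = 4.7560
Sum of squared deviations: (+0.3440)² + (−0.7960)² + (−0.2460)² + (+0.3840)² + (−2.0760)² + (+0.1040)² + (+0.7340)² + (+0.8740)² + (+1.0340)² + (−0.3560)² = 7.7790
Variance = 7.7790 / 10 = 0.7779
SE* = √0.7779

SE* = 0.882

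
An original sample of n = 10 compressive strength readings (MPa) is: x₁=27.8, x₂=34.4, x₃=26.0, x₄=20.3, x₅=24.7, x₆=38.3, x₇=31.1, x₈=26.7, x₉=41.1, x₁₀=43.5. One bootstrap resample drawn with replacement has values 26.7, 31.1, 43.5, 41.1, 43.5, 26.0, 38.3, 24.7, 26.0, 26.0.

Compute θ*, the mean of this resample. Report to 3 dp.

θ* = 32.690

Mean = (26.7 + 31.1 + 43.5 + 41.1 + 43.5 + 26.0 + 38.3 + 24.7 + 26.0 + 26.0) / 10 = 326.90 / 10 = 32.690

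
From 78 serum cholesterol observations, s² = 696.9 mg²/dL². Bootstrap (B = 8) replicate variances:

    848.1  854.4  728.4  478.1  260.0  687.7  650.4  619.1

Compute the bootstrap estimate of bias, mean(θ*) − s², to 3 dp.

bias = −56.125

mean(θ*) = (848.1 + 854.4 + 728.4 + 478.1 + 260.0 + 687.7 + 650.4 + 619.1) / 8 = 640.7750
bias = 640.7750 − 696.9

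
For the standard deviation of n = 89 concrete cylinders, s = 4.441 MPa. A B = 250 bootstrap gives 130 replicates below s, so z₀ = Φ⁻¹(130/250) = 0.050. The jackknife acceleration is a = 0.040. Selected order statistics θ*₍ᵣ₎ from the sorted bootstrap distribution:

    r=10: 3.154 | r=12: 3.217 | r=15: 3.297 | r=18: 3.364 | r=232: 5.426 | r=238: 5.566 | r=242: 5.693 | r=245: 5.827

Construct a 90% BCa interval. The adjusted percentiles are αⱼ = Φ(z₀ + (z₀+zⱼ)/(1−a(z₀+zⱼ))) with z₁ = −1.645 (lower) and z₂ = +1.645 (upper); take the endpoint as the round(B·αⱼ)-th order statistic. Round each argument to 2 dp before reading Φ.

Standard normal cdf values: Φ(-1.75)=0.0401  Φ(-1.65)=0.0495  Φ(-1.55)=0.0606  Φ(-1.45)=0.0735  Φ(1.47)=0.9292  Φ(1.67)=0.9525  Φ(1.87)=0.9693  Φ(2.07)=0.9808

Lower: z₀ + z₁ = 0.050 + (-1.645) = -1.595; 1 − a(z₀+z₁) = 1 − (0.040)(-1.595) = 1.0638; argument = 0.050 + (-1.595)/1.0638 = -1.4493 → -1.45.
α₁ = Φ(-1.45) = 0.0735; rank = round(250 × 0.0735) = 18; θ*₍18₎ = 3.364.
Upper: z₀ + z₂ = 1.695; 1 − a(z₀+z₂) = 0.9322; argument = 1.8683 → 1.87; α₂ = 0.9693; rank = 242; θ*₍242₎ = 5.693.

(3.364, 5.693)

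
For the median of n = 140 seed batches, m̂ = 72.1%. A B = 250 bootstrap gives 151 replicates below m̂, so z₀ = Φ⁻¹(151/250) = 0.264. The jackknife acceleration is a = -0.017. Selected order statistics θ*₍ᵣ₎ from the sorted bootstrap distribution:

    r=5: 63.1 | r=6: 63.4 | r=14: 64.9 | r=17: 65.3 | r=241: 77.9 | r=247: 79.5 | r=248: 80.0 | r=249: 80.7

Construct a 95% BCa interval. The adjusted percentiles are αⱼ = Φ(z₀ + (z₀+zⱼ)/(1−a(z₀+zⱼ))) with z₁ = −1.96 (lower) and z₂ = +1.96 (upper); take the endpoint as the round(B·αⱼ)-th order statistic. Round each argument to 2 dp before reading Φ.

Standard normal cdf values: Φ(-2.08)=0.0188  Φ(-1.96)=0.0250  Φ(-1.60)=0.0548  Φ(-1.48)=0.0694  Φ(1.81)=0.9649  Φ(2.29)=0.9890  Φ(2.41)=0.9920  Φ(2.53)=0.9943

(65.3, 80.0)

Lower: z₀ + z₁ = 0.264 + (-1.960) = -1.696; 1 − a(z₀+z₁) = 1 − (-0.017)(-1.696) = 0.9712; argument = 0.264 + (-1.696)/0.9712 = -1.4824 → -1.48.
α₁ = Φ(-1.48) = 0.0694; rank = round(250 × 0.0694) = 17; θ*₍17₎ = 65.3.
Upper: z₀ + z₂ = 2.224; 1 − a(z₀+z₂) = 1.0378; argument = 2.4070 → 2.41; α₂ = 0.9920; rank = 248; θ*₍248₎ = 80.0.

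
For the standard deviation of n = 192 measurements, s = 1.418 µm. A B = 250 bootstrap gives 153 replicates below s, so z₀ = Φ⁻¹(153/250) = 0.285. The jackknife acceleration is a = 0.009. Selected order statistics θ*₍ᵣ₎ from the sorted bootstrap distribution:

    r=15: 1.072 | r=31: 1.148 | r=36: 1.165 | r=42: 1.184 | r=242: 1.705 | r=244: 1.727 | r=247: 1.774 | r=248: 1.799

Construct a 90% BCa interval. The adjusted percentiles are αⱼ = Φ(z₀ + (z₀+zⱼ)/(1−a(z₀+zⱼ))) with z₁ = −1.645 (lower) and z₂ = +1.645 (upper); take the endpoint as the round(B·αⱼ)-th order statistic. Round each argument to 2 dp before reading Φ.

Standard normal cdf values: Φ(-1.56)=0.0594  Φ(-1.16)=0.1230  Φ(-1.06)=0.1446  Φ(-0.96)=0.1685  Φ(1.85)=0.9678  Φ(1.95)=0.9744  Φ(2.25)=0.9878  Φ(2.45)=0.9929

Lower: z₀ + z₁ = 0.285 + (-1.645) = -1.360; 1 − a(z₀+z₁) = 1 − (0.009)(-1.360) = 1.0122; argument = 0.285 + (-1.360)/1.0122 = -1.0586 → -1.06.
α₁ = Φ(-1.06) = 0.1446; rank = round(250 × 0.1446) = 36; θ*₍36₎ = 1.165.
Upper: z₀ + z₂ = 1.930; 1 − a(z₀+z₂) = 0.9826; argument = 2.2491 → 2.25; α₂ = 0.9878; rank = 247; θ*₍247₎ = 1.774.

(1.165, 1.774)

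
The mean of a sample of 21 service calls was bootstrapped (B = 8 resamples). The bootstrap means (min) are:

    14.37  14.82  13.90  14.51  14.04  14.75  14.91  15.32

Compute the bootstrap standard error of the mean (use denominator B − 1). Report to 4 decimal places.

SE* = 0.4699

Bootstrap SE is the standard deviation of the 8 replicate means.
Mean of replicates: (14.37 + 14.82 + 13.90 + 14.51 + 14.04 + 14.75 + 14.91 + 15.32) / 8 = 116.62000 / 8 = 14.57750
Sum of squared deviations: (−0.20750)² + (+0.24250)² + (−0.67750)² + (−0.06750)² + (−0.53750)² + (+0.17250)² + (+0.33250)² + (+0.74250)² = 1.54595
Variance = 1.54595 / 7 = 0.22085
SE* = √0.22085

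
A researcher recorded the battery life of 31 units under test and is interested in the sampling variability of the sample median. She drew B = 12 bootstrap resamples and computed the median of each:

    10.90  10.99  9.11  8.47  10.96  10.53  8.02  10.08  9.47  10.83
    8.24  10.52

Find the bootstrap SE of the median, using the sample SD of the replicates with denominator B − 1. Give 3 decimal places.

SE* = 1.132

Bootstrap SE is the standard deviation of the 12 replicate medians.
Mean of replicates: (10.90 + 10.99 + 9.11 + 8.47 + 10.96 + 10.53 + 8.02 + 10.08 + 9.47 + 10.83 + 8.24 + 10.52) / 12 = 118.1200 / 12 = 9.8433
Sum of squared deviations: (+1.0567)² + (+1.1467)² + (−0.7333)² + (−1.3733)² + (+1.1167)² + (+0.6867)² + (−1.8233)² + (+0.2367)² + (−0.3733)² + (+0.9867)² + (−1.6033)² + (+0.6767)² = 14.0957
Variance = 14.0957 / 11 = 1.2814
SE* = √1.2814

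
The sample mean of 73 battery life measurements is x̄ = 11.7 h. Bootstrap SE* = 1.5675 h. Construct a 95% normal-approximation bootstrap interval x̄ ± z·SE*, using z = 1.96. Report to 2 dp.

Margin = 1.96 × 1.5675 = 3.072
Interval: 11.7 ± 3.072

(8.63, 14.77)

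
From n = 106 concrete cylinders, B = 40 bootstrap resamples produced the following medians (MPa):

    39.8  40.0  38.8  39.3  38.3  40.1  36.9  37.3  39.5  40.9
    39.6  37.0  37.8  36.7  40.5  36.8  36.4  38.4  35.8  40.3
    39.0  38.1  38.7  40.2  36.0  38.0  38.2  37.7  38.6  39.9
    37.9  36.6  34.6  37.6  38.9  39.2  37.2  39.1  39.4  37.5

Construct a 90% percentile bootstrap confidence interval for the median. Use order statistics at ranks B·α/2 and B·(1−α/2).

(35.8, 40.3)

Sorted replicates: 34.6, 35.8, 36.0, 36.4, 36.6, 36.7, 36.8, 36.9, 37.0, 37.2, 37.3, 37.5, 37.6, 37.7, 37.8, 37.9, 38.0, 38.1, 38.2, 38.3, 38.4, 38.6, 38.7, 38.8, 38.9, 39.0, 39.1, 39.2, 39.3, 39.4, 39.5, 39.6, 39.8, 39.9, 40.0, 40.1, 40.2, 40.3, 40.5, 40.9
α = 0.10; lower rank = 40 × 0.050 = 2; upper rank = 40 × 0.950 = 38.
The 2nd smallest replicate is 35.8; the 38th is 40.3.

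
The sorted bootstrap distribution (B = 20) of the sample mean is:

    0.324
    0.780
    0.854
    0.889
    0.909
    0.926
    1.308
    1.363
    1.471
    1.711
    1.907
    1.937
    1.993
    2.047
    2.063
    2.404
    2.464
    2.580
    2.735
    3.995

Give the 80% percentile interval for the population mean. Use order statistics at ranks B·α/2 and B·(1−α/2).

α = 0.20; lower rank = 20 × 0.100 = 2; upper rank = 20 × 0.900 = 18.
The 2nd smallest replicate is 0.780; the 18th is 2.580.

(0.780, 2.580)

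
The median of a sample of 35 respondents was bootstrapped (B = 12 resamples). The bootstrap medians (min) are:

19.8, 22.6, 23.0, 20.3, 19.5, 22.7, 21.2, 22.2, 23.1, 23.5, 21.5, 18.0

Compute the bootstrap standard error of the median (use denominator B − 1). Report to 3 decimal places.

SE* = 1.721

Bootstrap SE is the standard deviation of the 12 replicate medians.
Mean of replicates: (19.8 + 22.6 + 23.0 + 20.3 + 19.5 + 22.7 + 21.2 + 22.2 + 23.1 + 23.5 + 21.5 + 18.0) / 12 = 257.4000 / 12 = 21.4500
Sum of squared deviations: (−1.6500)² + (+1.1500)² + (+1.5500)² + (−1.1500)² + (−1.9500)² + (+1.2500)² + (−0.2500)² + (+0.7500)² + (+1.6500)² + (+2.0500)² + (+0.0500)² + (−3.4500)² = 32.5900
Variance = 32.5900 / 11 = 2.9627
SE* = √2.9627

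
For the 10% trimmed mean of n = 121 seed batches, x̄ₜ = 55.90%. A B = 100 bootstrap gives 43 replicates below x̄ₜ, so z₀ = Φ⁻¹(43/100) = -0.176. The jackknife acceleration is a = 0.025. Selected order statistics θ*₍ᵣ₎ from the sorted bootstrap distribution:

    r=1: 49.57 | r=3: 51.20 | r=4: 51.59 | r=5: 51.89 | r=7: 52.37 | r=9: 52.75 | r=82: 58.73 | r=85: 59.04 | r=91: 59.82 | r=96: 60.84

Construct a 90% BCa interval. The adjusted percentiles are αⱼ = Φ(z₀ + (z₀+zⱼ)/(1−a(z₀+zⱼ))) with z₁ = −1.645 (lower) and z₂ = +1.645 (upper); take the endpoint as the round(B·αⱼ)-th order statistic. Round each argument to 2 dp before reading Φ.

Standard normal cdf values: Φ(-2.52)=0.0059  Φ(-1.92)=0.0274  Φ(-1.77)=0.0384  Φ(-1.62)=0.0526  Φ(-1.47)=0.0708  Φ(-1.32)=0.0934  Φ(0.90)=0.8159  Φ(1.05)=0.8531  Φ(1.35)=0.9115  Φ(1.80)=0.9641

Lower: z₀ + z₁ = -0.176 + (-1.645) = -1.821; 1 − a(z₀+z₁) = 1 − (0.025)(-1.821) = 1.0455; argument = -0.176 + (-1.821)/1.0455 = -1.9177 → -1.92.
α₁ = Φ(-1.92) = 0.0274; rank = round(100 × 0.0274) = 3; θ*₍3₎ = 51.20.
Upper: z₀ + z₂ = 1.469; 1 − a(z₀+z₂) = 0.9633; argument = 1.3490 → 1.35; α₂ = 0.9115; rank = 91; θ*₍91₎ = 59.82.

(51.20, 59.82)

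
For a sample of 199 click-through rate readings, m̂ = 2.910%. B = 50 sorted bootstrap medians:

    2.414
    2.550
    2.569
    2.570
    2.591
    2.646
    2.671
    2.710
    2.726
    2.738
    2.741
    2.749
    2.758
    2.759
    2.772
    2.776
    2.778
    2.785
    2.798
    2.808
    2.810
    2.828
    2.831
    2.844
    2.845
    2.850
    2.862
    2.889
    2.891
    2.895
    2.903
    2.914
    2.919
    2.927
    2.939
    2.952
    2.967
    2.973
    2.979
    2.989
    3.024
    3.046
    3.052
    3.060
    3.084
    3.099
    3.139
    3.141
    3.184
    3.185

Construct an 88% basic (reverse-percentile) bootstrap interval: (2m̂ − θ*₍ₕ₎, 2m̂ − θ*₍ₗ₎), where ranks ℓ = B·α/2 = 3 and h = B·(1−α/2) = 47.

Percentile endpoints at ranks 3 and 47: θ*₍3₎ = 2.569, θ*₍47₎ = 3.139.
Basic interval reflects these around m̂:
  lower = 2 × 2.910 − 3.139 = 2.681
  upper = 2 × 2.910 − 2.569 = 3.251

(2.681, 3.251)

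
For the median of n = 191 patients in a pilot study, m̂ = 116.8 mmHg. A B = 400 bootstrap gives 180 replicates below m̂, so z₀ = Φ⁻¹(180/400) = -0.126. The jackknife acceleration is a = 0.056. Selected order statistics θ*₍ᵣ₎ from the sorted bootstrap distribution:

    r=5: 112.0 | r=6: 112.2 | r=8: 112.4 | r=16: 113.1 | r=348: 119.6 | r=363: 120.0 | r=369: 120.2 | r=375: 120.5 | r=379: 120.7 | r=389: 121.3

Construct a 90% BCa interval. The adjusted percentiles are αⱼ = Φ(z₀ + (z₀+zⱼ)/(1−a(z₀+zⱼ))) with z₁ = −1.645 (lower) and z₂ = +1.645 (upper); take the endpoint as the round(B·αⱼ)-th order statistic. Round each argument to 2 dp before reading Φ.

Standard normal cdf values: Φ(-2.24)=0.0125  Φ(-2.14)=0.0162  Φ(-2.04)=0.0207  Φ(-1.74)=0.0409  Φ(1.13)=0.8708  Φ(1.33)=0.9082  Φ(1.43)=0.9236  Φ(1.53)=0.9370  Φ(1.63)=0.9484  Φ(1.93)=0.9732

(113.1, 120.5)

Lower: z₀ + z₁ = -0.126 + (-1.645) = -1.771; 1 − a(z₀+z₁) = 1 − (0.056)(-1.771) = 1.0992; argument = -0.126 + (-1.771)/1.0992 = -1.7372 → -1.74.
α₁ = Φ(-1.74) = 0.0409; rank = round(400 × 0.0409) = 16; θ*₍16₎ = 113.1.
Upper: z₀ + z₂ = 1.519; 1 − a(z₀+z₂) = 0.9149; argument = 1.5342 → 1.53; α₂ = 0.9370; rank = 375; θ*₍375₎ = 120.5.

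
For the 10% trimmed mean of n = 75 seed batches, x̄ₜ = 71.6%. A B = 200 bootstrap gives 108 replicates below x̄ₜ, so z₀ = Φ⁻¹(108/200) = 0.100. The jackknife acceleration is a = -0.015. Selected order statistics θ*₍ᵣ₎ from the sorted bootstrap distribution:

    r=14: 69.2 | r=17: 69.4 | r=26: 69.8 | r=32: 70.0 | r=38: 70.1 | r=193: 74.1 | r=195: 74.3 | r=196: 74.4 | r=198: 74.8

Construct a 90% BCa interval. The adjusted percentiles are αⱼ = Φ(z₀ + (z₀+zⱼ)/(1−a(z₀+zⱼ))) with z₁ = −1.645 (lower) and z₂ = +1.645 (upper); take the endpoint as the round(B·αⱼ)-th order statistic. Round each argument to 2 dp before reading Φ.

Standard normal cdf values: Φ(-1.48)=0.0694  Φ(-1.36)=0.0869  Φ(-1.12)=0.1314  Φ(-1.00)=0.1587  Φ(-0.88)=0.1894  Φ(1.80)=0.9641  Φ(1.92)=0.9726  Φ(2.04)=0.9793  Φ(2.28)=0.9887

Lower: z₀ + z₁ = 0.100 + (-1.645) = -1.545; 1 − a(z₀+z₁) = 1 − (-0.015)(-1.545) = 0.9768; argument = 0.100 + (-1.545)/0.9768 = -1.4817 → -1.48.
α₁ = Φ(-1.48) = 0.0694; rank = round(200 × 0.0694) = 14; θ*₍14₎ = 69.2.
Upper: z₀ + z₂ = 1.745; 1 − a(z₀+z₂) = 1.0262; argument = 1.8005 → 1.80; α₂ = 0.9641; rank = 193; θ*₍193₎ = 74.1.

(69.2, 74.1)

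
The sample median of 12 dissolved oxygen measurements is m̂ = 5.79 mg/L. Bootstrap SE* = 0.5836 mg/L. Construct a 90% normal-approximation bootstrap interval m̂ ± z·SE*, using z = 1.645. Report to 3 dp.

(4.830, 6.750)

Margin = 1.645 × 0.5836 = 0.9600
Interval: 5.79 ± 0.9600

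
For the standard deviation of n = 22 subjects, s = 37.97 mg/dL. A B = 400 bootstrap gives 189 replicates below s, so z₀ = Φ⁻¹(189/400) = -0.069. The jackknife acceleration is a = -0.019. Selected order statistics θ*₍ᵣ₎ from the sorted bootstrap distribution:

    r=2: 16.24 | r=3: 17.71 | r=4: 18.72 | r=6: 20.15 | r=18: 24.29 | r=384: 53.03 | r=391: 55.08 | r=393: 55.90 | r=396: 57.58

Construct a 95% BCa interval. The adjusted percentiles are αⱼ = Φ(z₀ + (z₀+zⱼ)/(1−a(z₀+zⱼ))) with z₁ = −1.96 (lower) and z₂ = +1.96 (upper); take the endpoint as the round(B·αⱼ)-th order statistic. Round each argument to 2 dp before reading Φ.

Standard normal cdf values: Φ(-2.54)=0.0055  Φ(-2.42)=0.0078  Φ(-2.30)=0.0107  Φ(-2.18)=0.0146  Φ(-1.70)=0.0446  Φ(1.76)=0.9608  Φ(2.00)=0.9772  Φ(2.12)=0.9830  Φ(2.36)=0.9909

Lower: z₀ + z₁ = -0.069 + (-1.960) = -2.029; 1 − a(z₀+z₁) = 1 − (-0.019)(-2.029) = 0.9614; argument = -0.069 + (-2.029)/0.9614 = -2.1794 → -2.18.
α₁ = Φ(-2.18) = 0.0146; rank = round(400 × 0.0146) = 6; θ*₍6₎ = 20.15.
Upper: z₀ + z₂ = 1.891; 1 − a(z₀+z₂) = 1.0359; argument = 1.7564 → 1.76; α₂ = 0.9608; rank = 384; θ*₍384₎ = 53.03.

(20.15, 53.03)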